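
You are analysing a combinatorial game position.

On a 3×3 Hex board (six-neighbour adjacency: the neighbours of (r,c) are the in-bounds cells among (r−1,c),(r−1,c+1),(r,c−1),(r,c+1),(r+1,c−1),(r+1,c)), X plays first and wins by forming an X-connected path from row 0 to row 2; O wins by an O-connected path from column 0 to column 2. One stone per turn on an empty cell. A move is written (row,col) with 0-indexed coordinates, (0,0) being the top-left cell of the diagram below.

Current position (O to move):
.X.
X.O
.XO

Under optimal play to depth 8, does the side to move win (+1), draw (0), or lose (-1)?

[.X./X.O/.XO] O move#1: (0,0):-1/OX./X.O/.XO*, (0,2):-1/.XO/X.O/.XO, (1,1):-1/.X./XOO/.XO, (2,0):-1/.X./X.O/OXO
[OX./X.O/.XO] X move#2: (0,2):+1/OXX/X.O/.XO*, (1,1):+1/OX./XXO/.XO, (2,0):+1/OX./X.O/XXO
[OXX/X.O/.XO] O move#3: (1,1):-1/OXX/XOO/.XO*, (2,0):-1/OXX/X.O/OXO
[OXX/XOO/.XO] X move#4: (2,0):+1/OXX/XOO/XXO*
[OXX/XOO/XXO] end (terminal -1, O#5); searched .X./X.O/.XO to 8

value(.X./X.O/.XO, O) = -1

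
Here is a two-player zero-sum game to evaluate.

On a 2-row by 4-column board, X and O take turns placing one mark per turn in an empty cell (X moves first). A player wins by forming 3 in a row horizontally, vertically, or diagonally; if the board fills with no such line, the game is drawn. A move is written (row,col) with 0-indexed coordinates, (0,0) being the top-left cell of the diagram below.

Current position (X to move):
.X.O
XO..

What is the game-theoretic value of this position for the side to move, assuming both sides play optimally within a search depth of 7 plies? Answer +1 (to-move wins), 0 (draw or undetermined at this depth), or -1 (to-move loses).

value(.X.O/XO.., X) = 0

p1 X@[.X.O/XO..]: (0,0)[XX.O/XO..]+0* (0,2)[.XXO/XO..]+0 (1,2)[.X.O/XOX.]+0 (1,3)[.X.O/XO.X]+0
p2 O@[XX.O/XO..]: (0,2)[XXOO/XO..]+0* (1,2)[XX.O/XOO.]-1 (1,3)[XX.O/XO.O]-1
p3 X@[XXOO/XO..]: (1,2)[XXOO/XOX.]+0* (1,3)[XXOO/XO.X]+0
p4 O@[XXOO/XOX.]: (1,3)[XXOO/XOXO]+0*
p5 X@[XXOO/XOXO] terminal +0; root [.X.O/XO..] d7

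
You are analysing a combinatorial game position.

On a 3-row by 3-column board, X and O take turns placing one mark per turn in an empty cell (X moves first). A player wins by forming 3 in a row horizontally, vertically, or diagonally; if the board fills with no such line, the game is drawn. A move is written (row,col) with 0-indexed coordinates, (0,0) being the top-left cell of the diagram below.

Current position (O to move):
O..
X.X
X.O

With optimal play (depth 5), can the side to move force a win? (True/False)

ply 1, O at O../X.X/X.O | (0,1)=-1→OO./X.X/X.O; (0,2)=-1→O.O/X.X/X.O; (1,1)=+1→O../XOX/X.O*; (2,1)=-1→O../X.X/XOO
ply 2: O../XOX/X.O is terminal -1 (X); from O../X.X/X.O depth 5

O winning at [O../X.X/X.O]: True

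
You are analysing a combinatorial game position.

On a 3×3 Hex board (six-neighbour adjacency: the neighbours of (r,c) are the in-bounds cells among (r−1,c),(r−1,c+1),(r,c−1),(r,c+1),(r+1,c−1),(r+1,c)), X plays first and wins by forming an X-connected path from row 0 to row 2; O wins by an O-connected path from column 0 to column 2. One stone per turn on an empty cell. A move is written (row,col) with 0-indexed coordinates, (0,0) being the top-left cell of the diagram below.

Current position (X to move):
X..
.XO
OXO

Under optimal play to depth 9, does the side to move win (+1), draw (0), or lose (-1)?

[X../.XO/OXO] X move#1: (0,1):+1/XX./.XO/OXO*, (0,2):+1/X.X/.XO/OXO, (1,0):+1/X../XXO/OXO
[XX./.XO/OXO] end (terminal -1, O#2); searched X../.XO/OXO to 9

value(X../.XO/OXO, X) = +1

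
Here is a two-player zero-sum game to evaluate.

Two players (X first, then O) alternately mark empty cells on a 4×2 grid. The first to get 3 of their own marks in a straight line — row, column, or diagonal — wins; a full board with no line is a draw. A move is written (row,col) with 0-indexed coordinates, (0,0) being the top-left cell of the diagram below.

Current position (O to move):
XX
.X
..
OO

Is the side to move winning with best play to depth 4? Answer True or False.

[XX/.X/../OO] O move#1: (1,0):-1/XX/OX/../OO, (2,0):-1/XX/.X/O./OO, (2,1):+0/XX/.X/.O/OO*
[XX/.X/.O/OO] X move#2: (1,0):+0/XX/XX/.O/OO*, (2,0):+0/XX/.X/XO/OO
[XX/XX/.O/OO] O move#3: (2,0):+0/XX/XX/OO/OO*
[XX/XX/OO/OO] end (terminal +0, X#4); searched XX/.X/../OO to 4

O winning at [XX/.X/../OO]: False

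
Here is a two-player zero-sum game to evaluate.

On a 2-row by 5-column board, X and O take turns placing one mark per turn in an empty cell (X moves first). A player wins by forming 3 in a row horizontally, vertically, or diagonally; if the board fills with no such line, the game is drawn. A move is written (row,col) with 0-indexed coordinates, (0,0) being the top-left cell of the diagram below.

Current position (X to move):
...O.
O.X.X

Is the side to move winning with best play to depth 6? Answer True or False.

X winning at [...O./O.X.X]: True

ply 1, X at ...O./O.X.X | (0,0)=+0→X..O./O.X.X; (0,1)=+0→.X.O./O.X.X; (0,2)=+0→..XO./O.X.X; (0,4)=+0→...OX/O.X.X; (1,1)=+0→...O./OXX.X; (1,3)=+1→...O./O.XXX*
ply 2: ...O./O.XXX is terminal -1 (O); from ...O./O.X.X depth 6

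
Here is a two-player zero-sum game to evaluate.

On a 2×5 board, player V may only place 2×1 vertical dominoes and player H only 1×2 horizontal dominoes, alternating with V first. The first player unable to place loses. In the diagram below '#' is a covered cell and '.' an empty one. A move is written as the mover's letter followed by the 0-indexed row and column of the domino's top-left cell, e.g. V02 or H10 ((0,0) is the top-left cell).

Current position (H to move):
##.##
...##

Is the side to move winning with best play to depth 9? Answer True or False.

p1 H@[##.##/...##]: H10[##.##/##.##]-1 H11[##.##/.####]+1*
p2 V@[##.##/.####] terminal -1; root [##.##/...##] d9

H winning at [##.##/...##]: True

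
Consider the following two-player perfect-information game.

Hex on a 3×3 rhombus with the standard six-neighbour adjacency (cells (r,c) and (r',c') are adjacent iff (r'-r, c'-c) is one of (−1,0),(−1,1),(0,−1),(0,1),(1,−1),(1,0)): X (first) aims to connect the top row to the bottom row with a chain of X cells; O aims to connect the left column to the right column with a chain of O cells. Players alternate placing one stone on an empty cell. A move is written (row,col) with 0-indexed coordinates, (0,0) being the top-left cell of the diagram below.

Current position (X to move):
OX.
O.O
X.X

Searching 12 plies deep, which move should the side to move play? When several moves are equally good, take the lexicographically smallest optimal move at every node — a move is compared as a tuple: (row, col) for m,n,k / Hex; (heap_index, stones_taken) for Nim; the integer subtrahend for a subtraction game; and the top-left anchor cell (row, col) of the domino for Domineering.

X's best at [OX./O.O/X.X]: (1,1)

ply 1, X at OX./O.O/X.X | (0,2)=-1→OXX/O.O/X.X; (1,1)=+1→OX./OXO/X.X*; (2,1)=-1→OX./O.O/XXX
ply 2: OX./OXO/X.X is terminal -1 (O); from OX./O.O/X.X depth 12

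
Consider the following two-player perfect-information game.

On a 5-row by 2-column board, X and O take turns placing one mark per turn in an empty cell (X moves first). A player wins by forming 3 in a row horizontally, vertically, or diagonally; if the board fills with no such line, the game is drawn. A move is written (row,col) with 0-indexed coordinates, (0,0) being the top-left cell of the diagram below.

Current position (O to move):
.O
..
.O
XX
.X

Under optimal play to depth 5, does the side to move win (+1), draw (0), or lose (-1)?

value(.O/../.O/XX/.X, O) = +1

ply 1, O at .O/../.O/XX/.X | (0,0)=+0→OO/../.O/XX/.X; (1,0)=+0→.O/O./.O/XX/.X; (1,1)=+1→.O/.O/.O/XX/.X*; (2,0)=+0→.O/../OO/XX/.X; (4,0)=+0→.O/../.O/XX/OX
ply 2: .O/.O/.O/XX/.X is terminal -1 (X); from .O/../.O/XX/.X depth 5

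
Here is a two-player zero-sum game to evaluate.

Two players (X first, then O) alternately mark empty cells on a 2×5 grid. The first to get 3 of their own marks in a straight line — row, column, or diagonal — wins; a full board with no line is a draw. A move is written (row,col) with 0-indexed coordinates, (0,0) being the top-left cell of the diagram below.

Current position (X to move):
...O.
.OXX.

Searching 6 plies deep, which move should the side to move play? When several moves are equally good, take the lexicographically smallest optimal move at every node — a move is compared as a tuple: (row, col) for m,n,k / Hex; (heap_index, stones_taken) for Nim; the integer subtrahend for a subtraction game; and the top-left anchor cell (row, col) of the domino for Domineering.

[...O./.OXX.] X move#1: (0,0):+0/X..O./.OXX., (0,1):+0/.X.O./.OXX., (0,2):+0/..XO./.OXX., (0,4):+0/...OX/.OXX., (1,0):+0/...O./XOXX., (1,4):+1/...O./.OXXX*
[...O./.OXXX] end (terminal -1, O#2); searched ...O./.OXX. to 6

X's best at [...O./.OXX.]: (1,4)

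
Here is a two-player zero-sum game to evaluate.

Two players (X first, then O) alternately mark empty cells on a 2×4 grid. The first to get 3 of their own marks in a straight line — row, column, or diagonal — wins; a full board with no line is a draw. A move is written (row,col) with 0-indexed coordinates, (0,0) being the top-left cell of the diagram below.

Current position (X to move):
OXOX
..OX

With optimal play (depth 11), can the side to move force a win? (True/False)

X winning at [OXOX/..OX]: False

ply 1, X at OXOX/..OX | (1,0)=+0→OXOX/X.OX*; (1,1)=+0→OXOX/.XOX
ply 2, O at OXOX/X.OX | (1,1)=+0→OXOX/XOOX*
ply 3: OXOX/XOOX is terminal +0 (X); from OXOX/..OX depth 11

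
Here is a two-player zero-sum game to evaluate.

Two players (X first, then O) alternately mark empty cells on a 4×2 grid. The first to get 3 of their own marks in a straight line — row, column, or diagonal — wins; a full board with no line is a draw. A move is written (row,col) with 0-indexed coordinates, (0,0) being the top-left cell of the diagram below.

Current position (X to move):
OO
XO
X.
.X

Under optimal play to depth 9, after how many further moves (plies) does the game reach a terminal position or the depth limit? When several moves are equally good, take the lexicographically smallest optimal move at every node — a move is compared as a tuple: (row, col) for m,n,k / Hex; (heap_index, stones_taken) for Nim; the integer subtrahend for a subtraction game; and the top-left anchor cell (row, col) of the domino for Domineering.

PV length from [OO/XO/X./.X]: 1 ply

ply 1, X at OO/XO/X./.X | (2,1)=+0→OO/XO/XX/.X; (3,0)=+1→OO/XO/X./XX*
ply 2: OO/XO/X./XX is terminal -1 (O); from OO/XO/X./.X depth 9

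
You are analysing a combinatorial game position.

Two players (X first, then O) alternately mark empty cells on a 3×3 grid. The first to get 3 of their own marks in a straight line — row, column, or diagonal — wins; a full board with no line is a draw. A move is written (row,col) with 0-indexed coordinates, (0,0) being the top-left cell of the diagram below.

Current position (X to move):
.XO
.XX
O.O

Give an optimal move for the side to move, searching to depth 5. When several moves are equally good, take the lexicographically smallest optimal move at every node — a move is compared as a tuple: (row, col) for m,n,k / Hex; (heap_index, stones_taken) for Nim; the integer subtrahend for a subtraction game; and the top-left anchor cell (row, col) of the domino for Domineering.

p1 X@[.XO/.XX/O.O]: (0,0)[XXO/.XX/O.O]-1 (1,0)[.XO/XXX/O.O]+1* (2,1)[.XO/.XX/OXO]+1
p2 O@[.XO/XXX/O.O] terminal -1; root [.XO/.XX/O.O] d5

X's best at [.XO/.XX/O.O]: (1,0)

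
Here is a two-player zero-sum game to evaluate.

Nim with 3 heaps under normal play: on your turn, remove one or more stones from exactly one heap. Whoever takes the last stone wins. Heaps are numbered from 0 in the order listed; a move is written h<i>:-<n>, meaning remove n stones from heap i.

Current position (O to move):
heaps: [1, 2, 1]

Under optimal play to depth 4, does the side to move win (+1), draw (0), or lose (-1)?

value((1,2,1), O) = +1

ply 1, O at (1,2,1) | h0:-1=-1→(0,2,1); h1:-1=-1→(1,1,1); h1:-2=+1→(1,0,1)*; h2:-1=-1→(1,2,0)
ply 2, X at (1,0,1) | h0:-1=-1→(0,0,1)*; h2:-1=-1→(1,0,0)
ply 3, O at (0,0,1) | h2:-1=+1→(0,0,0)*
ply 4: (0,0,0) is terminal -1 (X); from (1,2,1) depth 4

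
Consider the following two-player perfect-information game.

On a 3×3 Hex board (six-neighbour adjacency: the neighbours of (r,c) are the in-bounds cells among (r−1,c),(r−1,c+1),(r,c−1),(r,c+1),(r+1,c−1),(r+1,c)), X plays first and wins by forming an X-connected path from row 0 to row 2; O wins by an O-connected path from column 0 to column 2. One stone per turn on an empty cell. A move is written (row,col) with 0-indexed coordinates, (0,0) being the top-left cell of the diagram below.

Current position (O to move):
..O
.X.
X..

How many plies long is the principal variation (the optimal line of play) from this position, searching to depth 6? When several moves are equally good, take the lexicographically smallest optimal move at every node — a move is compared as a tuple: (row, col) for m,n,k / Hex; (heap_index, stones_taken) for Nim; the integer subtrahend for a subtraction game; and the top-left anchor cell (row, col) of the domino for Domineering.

p1 O@[..O/.X./X..]: (0,0)[O.O/.X./X..]-1 (0,1)[.OO/.X./X..]+1* (1,0)[..O/OX./X..]-1 (1,2)[..O/.XO/X..]-1 (2,1)[..O/.X./XO.]-1 (2,2)[..O/.X./X.O]-1
p2 X@[.OO/.X./X..]: (0,0)[XOO/.X./X..]-1* (1,0)[.OO/XX./X..]-1 (1,2)[.OO/.XX/X..]-1 (2,1)[.OO/.X./XX.]-1 (2,2)[.OO/.X./X.X]-1
p3 O@[XOO/.X./X..]: (1,0)[XOO/OX./X..]+1* (1,2)[XOO/.XO/X..]-1 (2,1)[XOO/.X./XO.]-1 (2,2)[XOO/.X./X.O]-1
p4 X@[XOO/OX./X..] terminal -1; root [..O/.X./X..] d6

PV length from [..O/.X./X..]: 3 plies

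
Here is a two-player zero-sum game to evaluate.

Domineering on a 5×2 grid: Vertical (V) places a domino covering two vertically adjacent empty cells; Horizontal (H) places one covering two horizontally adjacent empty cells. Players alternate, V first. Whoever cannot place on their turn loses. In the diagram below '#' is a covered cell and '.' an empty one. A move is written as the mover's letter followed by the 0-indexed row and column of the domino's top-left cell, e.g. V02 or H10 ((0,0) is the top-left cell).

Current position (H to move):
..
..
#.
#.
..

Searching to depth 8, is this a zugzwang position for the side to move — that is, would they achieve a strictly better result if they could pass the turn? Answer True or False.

zugzwang(../../#./#./.., H) = False

ply 1, H at ../../#./#./.. | H00=+1→##/../#./#./..*; H10=+1→../##/#./#./..; H40=-1→../../#./#./##
ply 2, V at ##/../#./#./.. | V11=-1→##/.#/##/#./..*; V21=-1→##/../##/##/..; V31=-1→##/../#./##/.#
ply 3, H at ##/.#/##/#./.. | H40=+1→##/.#/##/#./##*
ply 4: ##/.#/##/#./## is terminal -1 (V); from ../../#./#./.. depth 8
if H skipped the turn, V would face:
~ ply 1, V at ../../#./#./.. | V00=+1→#./#./#./#./..*; V01=+1→.#/.#/#./#./..; V11=+1→../.#/##/#./..; V21=-1→../../##/##/..; V31=-1→../../#./##/.#
~ ply 2, H at #./#./#./#./.. | H40=-1→#./#./#./#./##*
~ ply 3, V at #./#./#./#./## | V01=+1→##/##/#./#./##*; V11=+1→#./##/##/#./##; V21=+1→#./#./##/##/##
~ ply 4: ##/##/#./#./## is terminal -1 (H); from ../../#./#./.. depth 8
compare (H): move=+1 vs pass=-1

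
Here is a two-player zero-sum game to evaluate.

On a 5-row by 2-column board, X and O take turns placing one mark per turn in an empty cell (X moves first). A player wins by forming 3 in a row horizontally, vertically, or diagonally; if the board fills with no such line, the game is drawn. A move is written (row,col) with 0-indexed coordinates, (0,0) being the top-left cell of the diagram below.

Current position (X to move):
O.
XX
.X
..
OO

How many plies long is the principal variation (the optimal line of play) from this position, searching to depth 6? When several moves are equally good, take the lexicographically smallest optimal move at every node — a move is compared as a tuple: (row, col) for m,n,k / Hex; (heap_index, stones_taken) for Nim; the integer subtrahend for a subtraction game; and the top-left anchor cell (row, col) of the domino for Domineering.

ply 1, X at O./XX/.X/../OO | (0,1)=+1→OX/XX/.X/../OO*; (2,0)=+1→O./XX/XX/../OO; (3,0)=+1→O./XX/.X/X./OO; (3,1)=+1→O./XX/.X/.X/OO
ply 2: OX/XX/.X/../OO is terminal -1 (O); from O./XX/.X/../OO depth 6

PV length from [O./XX/.X/../OO]: 1 ply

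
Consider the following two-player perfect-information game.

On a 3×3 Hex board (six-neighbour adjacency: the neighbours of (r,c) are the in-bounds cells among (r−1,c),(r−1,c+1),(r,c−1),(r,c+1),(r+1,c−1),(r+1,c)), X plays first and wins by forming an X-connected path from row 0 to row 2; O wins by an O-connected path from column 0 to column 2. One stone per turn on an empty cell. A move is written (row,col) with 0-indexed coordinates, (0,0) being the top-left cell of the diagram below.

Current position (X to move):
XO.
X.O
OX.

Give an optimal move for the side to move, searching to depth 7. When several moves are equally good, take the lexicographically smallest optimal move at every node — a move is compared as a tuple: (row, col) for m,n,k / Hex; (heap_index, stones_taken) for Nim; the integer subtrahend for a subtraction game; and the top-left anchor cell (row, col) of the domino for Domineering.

ply 1, X at XO./X.O/OX. | (0,2)=-1→XOX/X.O/OX.; (1,1)=+1→XO./XXO/OX.*; (2,2)=-1→XO./X.O/OXX
ply 2: XO./XXO/OX. is terminal -1 (O); from XO./X.O/OX. depth 7

X's best at [XO./X.O/OX.]: (1,1)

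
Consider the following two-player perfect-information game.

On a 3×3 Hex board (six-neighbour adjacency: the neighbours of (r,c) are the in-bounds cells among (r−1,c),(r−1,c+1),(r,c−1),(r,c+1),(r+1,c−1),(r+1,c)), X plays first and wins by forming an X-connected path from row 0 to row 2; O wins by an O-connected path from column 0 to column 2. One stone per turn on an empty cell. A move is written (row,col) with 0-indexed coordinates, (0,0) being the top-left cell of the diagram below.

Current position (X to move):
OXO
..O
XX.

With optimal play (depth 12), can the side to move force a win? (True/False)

X winning at [OXO/..O/XX.]: True

p1 X@[OXO/..O/XX.]: (1,0)[OXO/X.O/XX.]+1* (1,1)[OXO/.XO/XX.]+1 (2,2)[OXO/..O/XXX]+1
p2 O@[OXO/X.O/XX.] terminal -1; root [OXO/..O/XX.] d12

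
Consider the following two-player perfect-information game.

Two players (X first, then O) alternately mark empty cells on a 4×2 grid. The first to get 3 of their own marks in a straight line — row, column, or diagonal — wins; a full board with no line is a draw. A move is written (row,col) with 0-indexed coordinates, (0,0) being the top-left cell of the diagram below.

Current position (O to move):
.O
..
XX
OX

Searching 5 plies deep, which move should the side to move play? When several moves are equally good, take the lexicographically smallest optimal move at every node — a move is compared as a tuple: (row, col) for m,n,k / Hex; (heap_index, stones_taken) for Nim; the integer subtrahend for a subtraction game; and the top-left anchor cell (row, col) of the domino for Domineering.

O's best at [.O/../XX/OX]: (1,1)

[.O/../XX/OX] O move#1: (0,0):-1/OO/../XX/OX, (1,0):-1/.O/O./XX/OX, (1,1):+0/.O/.O/XX/OX*
[.O/.O/XX/OX] X move#2: (0,0):+0/XO/.O/XX/OX*, (1,0):+0/.O/XO/XX/OX
[XO/.O/XX/OX] O move#3: (1,0):+0/XO/OO/XX/OX*
[XO/OO/XX/OX] end (terminal +0, X#4); searched .O/../XX/OX to 5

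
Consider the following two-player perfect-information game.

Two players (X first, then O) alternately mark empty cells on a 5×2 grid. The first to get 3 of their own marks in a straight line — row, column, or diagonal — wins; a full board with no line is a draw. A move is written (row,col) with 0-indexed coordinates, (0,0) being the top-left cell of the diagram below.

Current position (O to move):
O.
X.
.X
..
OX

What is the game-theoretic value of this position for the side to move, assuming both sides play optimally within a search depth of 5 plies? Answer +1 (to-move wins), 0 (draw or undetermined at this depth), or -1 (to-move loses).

value(O./X./.X/../OX, O) = 0

ply 1, O at O./X./.X/../OX | (0,1)=-1→OO/X./.X/../OX; (1,1)=-1→O./XO/.X/../OX; (2,0)=-1→O./X./OX/../OX; (3,0)=-1→O./X./.X/O./OX; (3,1)=+0→O./X./.X/.O/OX*
ply 2, X at O./X./.X/.O/OX | (0,1)=+0→OX/X./.X/.O/OX*; (1,1)=+0→O./XX/.X/.O/OX; (2,0)=+0→O./X./XX/.O/OX; (3,0)=+0→O./X./.X/XO/OX
ply 3, O at OX/X./.X/.O/OX | (1,1)=+0→OX/XO/.X/.O/OX*; (2,0)=-1→OX/X./OX/.O/OX; (3,0)=-1→OX/X./.X/OO/OX
ply 4, X at OX/XO/.X/.O/OX | (2,0)=+0→OX/XO/XX/.O/OX*; (3,0)=+0→OX/XO/.X/XO/OX
ply 5, O at OX/XO/XX/.O/OX | (3,0)=+0→OX/XO/XX/OO/OX*
ply 6: OX/XO/XX/OO/OX is terminal +0 (X); from O./X./.X/../OX depth 5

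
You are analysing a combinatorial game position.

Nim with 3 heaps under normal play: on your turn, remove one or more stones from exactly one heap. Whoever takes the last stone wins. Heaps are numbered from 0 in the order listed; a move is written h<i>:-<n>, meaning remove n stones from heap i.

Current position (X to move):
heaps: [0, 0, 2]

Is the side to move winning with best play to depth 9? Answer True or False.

[(0,0,2)] X move#1: h2:-1:-1/(0,0,1), h2:-2:+1/(0,0,0)*
[(0,0,0)] end (terminal -1, O#2); searched (0,0,2) to 9

X winning at [(0,0,2)]: True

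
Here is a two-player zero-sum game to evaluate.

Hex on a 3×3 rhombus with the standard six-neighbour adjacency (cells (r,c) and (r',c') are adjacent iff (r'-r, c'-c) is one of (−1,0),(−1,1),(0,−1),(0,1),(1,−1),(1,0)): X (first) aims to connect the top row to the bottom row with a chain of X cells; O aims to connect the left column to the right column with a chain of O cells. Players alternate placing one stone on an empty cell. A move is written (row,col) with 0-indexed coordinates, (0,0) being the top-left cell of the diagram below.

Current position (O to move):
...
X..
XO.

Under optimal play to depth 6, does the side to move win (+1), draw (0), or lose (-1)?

ply 1, O at .../X../XO. | (0,0)=-1→O../X../XO.*; (0,1)=-1→.O./X../XO.; (0,2)=-1→..O/X../XO.; (1,1)=-1→.../XO./XO.; (1,2)=-1→.../X.O/XO.; (2,2)=-1→.../X../XOO
ply 2, X at O../X../XO. | (0,1)=+1→OX./X../XO.*; (0,2)=+1→O.X/X../XO.; (1,1)=+1→O../XX./XO.; (1,2)=+1→O../X.X/XO.; (2,2)=+1→O../X../XOX
ply 3: OX./X../XO. is terminal -1 (O); from .../X../XO. depth 6

value(.../X../XO., O) = -1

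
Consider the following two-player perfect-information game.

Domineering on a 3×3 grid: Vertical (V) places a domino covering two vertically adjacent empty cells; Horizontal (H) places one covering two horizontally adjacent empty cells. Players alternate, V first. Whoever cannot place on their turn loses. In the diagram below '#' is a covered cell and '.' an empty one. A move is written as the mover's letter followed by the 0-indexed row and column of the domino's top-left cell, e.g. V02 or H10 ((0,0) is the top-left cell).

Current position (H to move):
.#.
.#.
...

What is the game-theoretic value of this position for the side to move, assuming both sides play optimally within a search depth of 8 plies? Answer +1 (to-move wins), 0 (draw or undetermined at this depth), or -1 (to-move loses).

ply 1, H at .#./.#./... | H20=-1→.#./.#./##.*; H21=-1→.#./.#./.##
ply 2, V at .#./.#./##. | V00=+1→##./##./##.*; V02=+1→.##/.##/##.; V12=+1→.#./.##/###
ply 3: ##./##./##. is terminal -1 (H); from .#./.#./... depth 8

value(.#./.#./..., H) = -1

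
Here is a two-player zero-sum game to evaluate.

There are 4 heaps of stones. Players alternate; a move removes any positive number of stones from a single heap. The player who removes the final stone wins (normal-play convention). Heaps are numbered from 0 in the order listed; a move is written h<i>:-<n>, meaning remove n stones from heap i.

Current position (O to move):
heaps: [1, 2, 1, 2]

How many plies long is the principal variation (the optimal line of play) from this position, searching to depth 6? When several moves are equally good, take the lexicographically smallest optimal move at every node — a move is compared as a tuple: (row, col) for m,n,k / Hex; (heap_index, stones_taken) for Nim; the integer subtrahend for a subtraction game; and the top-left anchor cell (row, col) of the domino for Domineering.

[(1,2,1,2)] O move#1: h0:-1:-1/(0,2,1,2)*, h1:-1:-1/(1,1,1,2), h1:-2:-1/(1,0,1,2), h2:-1:-1/(1,2,0,2), h3:-1:-1/(1,2,1,1), h3:-2:-1/(1,2,1,0)
[(0,2,1,2)] X move#2: h1:-1:-1/(0,1,1,2), h1:-2:-1/(0,0,1,2), h2:-1:+1/(0,2,0,2)*, h3:-1:-1/(0,2,1,1), h3:-2:-1/(0,2,1,0)
[(0,2,0,2)] O move#3: h1:-1:-1/(0,1,0,2)*, h1:-2:-1/(0,0,0,2), h3:-1:-1/(0,2,0,1), h3:-2:-1/(0,2,0,0)
[(0,1,0,2)] X move#4: h1:-1:-1/(0,0,0,2), h3:-1:+1/(0,1,0,1)*, h3:-2:-1/(0,1,0,0)
[(0,1,0,1)] O move#5: h1:-1:-1/(0,0,0,1)*, h3:-1:-1/(0,1,0,0)
[(0,0,0,1)] X move#6: h3:-1:+1/(0,0,0,0)*
[(0,0,0,0)] end (terminal -1, O#7); searched (1,2,1,2) to 6

PV length from [(1,2,1,2)]: 6 plies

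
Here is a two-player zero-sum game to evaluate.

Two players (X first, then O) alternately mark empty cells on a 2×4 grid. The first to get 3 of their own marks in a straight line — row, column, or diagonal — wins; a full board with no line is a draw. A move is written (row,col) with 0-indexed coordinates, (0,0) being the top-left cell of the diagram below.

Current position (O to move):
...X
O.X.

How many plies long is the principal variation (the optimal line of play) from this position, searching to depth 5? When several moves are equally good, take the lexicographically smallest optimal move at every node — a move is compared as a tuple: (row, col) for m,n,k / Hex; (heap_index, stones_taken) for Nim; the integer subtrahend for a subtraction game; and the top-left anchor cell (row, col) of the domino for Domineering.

ply 1, O at ...X/O.X. | (0,0)=+0→O..X/O.X.*; (0,1)=+0→.O.X/O.X.; (0,2)=+0→..OX/O.X.; (1,1)=+0→...X/OOX.; (1,3)=+0→...X/O.XO
ply 2, X at O..X/O.X. | (0,1)=+0→OX.X/O.X.*; (0,2)=+0→O.XX/O.X.; (1,1)=+0→O..X/OXX.; (1,3)=+0→O..X/O.XX
ply 3, O at OX.X/O.X. | (0,2)=+0→OXOX/O.X.*; (1,1)=-1→OX.X/OOX.; (1,3)=-1→OX.X/O.XO
ply 4, X at OXOX/O.X. | (1,1)=+0→OXOX/OXX.*; (1,3)=+0→OXOX/O.XX
ply 5, O at OXOX/OXX. | (1,3)=+0→OXOX/OXXO*
ply 6: OXOX/OXXO is terminal +0 (X); from ...X/O.X. depth 5

PV length from [...X/O.X.]: 5 plies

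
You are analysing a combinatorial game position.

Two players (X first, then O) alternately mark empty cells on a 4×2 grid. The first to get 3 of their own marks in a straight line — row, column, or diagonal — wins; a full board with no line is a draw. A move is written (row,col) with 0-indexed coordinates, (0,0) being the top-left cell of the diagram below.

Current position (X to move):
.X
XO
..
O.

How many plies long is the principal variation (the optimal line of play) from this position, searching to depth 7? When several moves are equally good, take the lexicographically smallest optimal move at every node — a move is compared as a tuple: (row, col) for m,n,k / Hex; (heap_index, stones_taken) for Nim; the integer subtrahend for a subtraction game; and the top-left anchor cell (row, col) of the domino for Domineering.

[.X/XO/../O.] X move#1: (0,0):+0/XX/XO/../O.*, (2,0):+0/.X/XO/X./O., (2,1):+0/.X/XO/.X/O., (3,1):+0/.X/XO/../OX
[XX/XO/../O.] O move#2: (2,0):+0/XX/XO/O./O.*, (2,1):-1/XX/XO/.O/O., (3,1):-1/XX/XO/../OO
[XX/XO/O./O.] X move#3: (2,1):+0/XX/XO/OX/O.*, (3,1):+0/XX/XO/O./OX
[XX/XO/OX/O.] O move#4: (3,1):+0/XX/XO/OX/OO*
[XX/XO/OX/OO] end (terminal +0, X#5); searched .X/XO/../O. to 7

PV length from [.X/XO/../O.]: 4 plies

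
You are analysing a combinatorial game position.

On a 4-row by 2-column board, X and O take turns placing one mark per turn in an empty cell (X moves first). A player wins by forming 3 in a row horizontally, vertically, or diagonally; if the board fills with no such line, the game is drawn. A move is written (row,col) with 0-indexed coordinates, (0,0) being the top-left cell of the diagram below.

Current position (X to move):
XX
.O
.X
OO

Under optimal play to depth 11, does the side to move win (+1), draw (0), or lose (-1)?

ply 1, X at XX/.O/.X/OO | (1,0)=+0→XX/XO/.X/OO*; (2,0)=+0→XX/.O/XX/OO
ply 2, O at XX/XO/.X/OO | (2,0)=+0→XX/XO/OX/OO*
ply 3: XX/XO/OX/OO is terminal +0 (X); from XX/.O/.X/OO depth 11

value(XX/.O/.X/OO, X) = 0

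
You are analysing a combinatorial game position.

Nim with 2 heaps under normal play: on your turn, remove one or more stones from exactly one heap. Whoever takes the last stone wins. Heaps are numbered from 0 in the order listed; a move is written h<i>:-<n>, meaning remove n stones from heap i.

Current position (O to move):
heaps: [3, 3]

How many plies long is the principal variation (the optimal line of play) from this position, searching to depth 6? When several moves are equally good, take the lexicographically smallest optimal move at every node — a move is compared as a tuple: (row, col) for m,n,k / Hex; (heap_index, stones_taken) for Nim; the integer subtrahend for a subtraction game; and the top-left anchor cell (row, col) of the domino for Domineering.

ply 1, O at (3,3) | h0:-1=-1→(2,3)*; h0:-2=-1→(1,3); h0:-3=-1→(0,3); h1:-1=-1→(3,2); h1:-2=-1→(3,1); h1:-3=-1→(3,0)
ply 2, X at (2,3) | h0:-1=-1→(1,3); h0:-2=-1→(0,3); h1:-1=+1→(2,2)*; h1:-2=-1→(2,1); h1:-3=-1→(2,0)
ply 3, O at (2,2) | h0:-1=-1→(1,2)*; h0:-2=-1→(0,2); h1:-1=-1→(2,1); h1:-2=-1→(2,0)
ply 4, X at (1,2) | h0:-1=-1→(0,2); h1:-1=+1→(1,1)*; h1:-2=-1→(1,0)
ply 5, O at (1,1) | h0:-1=-1→(0,1)*; h1:-1=-1→(1,0)
ply 6, X at (0,1) | h1:-1=+1→(0,0)*
ply 7: (0,0) is terminal -1 (O); from (3,3) depth 6

PV length from [(3,3)]: 6 plies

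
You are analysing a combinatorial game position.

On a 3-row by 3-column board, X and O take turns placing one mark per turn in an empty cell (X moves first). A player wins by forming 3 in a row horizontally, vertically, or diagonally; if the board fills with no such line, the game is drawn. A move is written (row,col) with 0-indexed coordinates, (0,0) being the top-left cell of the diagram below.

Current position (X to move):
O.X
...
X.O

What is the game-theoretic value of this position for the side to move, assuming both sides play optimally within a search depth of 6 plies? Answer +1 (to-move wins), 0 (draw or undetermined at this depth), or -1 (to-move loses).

p1 X@[O.X/.../X.O]: (0,1)[OXX/.../X.O]-1 (1,0)[O.X/X../X.O]-1 (1,1)[O.X/.X./X.O]+1* (1,2)[O.X/..X/X.O]-1 (2,1)[O.X/.../XXO]-1
p2 O@[O.X/.X./X.O] terminal -1; root [O.X/.../X.O] d6

value(O.X/.../X.O, X) = +1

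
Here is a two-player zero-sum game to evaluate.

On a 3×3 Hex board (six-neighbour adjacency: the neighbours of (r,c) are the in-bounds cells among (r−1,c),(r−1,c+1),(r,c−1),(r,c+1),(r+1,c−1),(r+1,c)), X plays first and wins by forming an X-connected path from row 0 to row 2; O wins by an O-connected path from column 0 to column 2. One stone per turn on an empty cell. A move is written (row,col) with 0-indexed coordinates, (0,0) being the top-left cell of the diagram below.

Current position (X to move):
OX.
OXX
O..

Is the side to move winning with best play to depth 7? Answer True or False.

ply 1, X at OX./OXX/O.. | (0,2)=+1→OXX/OXX/O..*; (2,1)=+1→OX./OXX/OX.; (2,2)=+1→OX./OXX/O.X
ply 2, O at OXX/OXX/O.. | (2,1)=-1→OXX/OXX/OO.*; (2,2)=-1→OXX/OXX/O.O
ply 3, X at OXX/OXX/OO. | (2,2)=+1→OXX/OXX/OOX*
ply 4: OXX/OXX/OOX is terminal -1 (O); from OX./OXX/O.. depth 7

X winning at [OX./OXX/O..]: True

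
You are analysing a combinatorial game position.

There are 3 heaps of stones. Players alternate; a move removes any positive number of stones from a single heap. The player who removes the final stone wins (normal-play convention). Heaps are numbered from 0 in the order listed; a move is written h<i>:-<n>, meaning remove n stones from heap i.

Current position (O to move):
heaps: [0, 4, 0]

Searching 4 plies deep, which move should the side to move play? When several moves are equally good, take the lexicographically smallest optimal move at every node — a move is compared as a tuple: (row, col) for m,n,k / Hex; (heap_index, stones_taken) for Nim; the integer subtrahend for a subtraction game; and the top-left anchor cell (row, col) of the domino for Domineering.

p1 O@[(0,4,0)]: h1:-1[(0,3,0)]-1 h1:-2[(0,2,0)]-1 h1:-3[(0,1,0)]-1 h1:-4[(0,0,0)]+1*
p2 X@[(0,0,0)] terminal -1; root [(0,4,0)] d4

O's best at [(0,4,0)]: h1:-4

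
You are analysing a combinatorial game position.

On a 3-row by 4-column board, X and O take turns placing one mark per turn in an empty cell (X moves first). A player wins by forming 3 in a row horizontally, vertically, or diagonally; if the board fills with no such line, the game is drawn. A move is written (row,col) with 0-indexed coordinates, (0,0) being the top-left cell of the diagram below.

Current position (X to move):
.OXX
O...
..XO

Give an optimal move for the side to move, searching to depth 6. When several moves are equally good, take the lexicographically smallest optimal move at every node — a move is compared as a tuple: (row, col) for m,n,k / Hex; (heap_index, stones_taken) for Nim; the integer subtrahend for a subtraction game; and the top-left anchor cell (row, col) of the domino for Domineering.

X's best at [.OXX/O.../..XO]: (1,2)

p1 X@[.OXX/O.../..XO]: (0,0)[XOXX/O.../..XO]-1 (1,1)[.OXX/OX../..XO]-1 (1,2)[.OXX/O.X./..XO]+1* (1,3)[.OXX/O..X/..XO]-1 (2,0)[.OXX/O.../X.XO]-1 (2,1)[.OXX/O.../.XXO]-1
p2 O@[.OXX/O.X./..XO] terminal -1; root [.OXX/O.../..XO] d6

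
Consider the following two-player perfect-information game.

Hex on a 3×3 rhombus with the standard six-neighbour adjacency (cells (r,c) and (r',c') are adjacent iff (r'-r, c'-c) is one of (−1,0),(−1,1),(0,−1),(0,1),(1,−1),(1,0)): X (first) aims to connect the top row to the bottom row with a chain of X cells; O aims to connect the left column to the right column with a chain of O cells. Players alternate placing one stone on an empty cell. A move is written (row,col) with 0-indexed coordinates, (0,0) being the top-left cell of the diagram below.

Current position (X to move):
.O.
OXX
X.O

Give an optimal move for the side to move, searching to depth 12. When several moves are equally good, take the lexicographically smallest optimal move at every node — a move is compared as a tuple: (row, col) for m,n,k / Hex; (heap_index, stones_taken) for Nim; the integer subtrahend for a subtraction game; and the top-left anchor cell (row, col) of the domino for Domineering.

X's best at [.O./OXX/X.O]: (0,2)

ply 1, X at .O./OXX/X.O | (0,0)=-1→XO./OXX/X.O; (0,2)=+1→.OX/OXX/X.O*; (2,1)=-1→.O./OXX/XXO
ply 2: .OX/OXX/X.O is terminal -1 (O); from .O./OXX/X.O depth 12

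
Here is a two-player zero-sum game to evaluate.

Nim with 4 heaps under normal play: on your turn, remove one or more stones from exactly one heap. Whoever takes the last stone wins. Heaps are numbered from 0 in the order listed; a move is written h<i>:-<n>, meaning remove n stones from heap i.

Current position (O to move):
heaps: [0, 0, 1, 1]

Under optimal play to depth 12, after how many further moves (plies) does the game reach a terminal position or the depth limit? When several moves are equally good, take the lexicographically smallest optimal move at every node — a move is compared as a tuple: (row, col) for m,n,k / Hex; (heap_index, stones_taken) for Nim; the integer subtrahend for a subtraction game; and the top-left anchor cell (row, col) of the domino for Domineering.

PV length from [(0,0,1,1)]: 2 plies

[(0,0,1,1)] O move#1: h2:-1:-1/(0,0,0,1)*, h3:-1:-1/(0,0,1,0)
[(0,0,0,1)] X move#2: h3:-1:+1/(0,0,0,0)*
[(0,0,0,0)] end (terminal -1, O#3); searched (0,0,1,1) to 12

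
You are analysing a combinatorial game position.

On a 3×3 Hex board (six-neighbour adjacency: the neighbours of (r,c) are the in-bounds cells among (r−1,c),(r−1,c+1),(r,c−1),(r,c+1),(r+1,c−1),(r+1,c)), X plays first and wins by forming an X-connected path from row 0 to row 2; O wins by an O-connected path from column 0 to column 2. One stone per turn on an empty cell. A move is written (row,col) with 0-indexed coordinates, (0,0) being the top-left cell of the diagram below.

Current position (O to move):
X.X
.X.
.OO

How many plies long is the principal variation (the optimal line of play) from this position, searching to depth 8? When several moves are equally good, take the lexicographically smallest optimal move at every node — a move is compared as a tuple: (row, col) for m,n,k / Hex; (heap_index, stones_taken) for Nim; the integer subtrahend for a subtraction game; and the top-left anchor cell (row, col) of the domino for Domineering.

PV length from [X.X/.X./.OO]: 1 ply

p1 O@[X.X/.X./.OO]: (0,1)[XOX/.X./.OO]-1 (1,0)[X.X/OX./.OO]-1 (1,2)[X.X/.XO/.OO]-1 (2,0)[X.X/.X./OOO]+1*
p2 X@[X.X/.X./OOO] terminal -1; root [X.X/.X./.OO] d8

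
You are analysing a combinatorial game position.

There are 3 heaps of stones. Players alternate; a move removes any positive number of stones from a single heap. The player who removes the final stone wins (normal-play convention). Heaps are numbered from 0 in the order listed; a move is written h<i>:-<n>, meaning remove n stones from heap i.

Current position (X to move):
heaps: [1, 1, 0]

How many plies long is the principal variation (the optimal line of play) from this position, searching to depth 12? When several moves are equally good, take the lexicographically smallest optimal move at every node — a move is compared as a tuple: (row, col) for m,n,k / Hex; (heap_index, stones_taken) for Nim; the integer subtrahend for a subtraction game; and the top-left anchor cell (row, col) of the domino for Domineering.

ply 1, X at (1,1,0) | h0:-1=-1→(0,1,0)*; h1:-1=-1→(1,0,0)
ply 2, O at (0,1,0) | h1:-1=+1→(0,0,0)*
ply 3: (0,0,0) is terminal -1 (X); from (1,1,0) depth 12

PV length from [(1,1,0)]: 2 plies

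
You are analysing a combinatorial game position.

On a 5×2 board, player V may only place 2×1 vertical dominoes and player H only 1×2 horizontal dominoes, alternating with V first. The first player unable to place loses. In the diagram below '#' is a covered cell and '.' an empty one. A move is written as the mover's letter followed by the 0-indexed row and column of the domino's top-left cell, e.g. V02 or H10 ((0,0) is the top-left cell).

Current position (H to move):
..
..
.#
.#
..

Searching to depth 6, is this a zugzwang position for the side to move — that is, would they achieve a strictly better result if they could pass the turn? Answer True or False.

zugzwang(../../.#/.#/.., H) = False

ply 1, H at ../../.#/.#/.. | H00=+1→##/../.#/.#/..*; H10=+1→../##/.#/.#/..; H40=-1→../../.#/.#/##
ply 2, V at ##/../.#/.#/.. | V10=-1→##/#./##/.#/..*; V20=-1→##/../##/##/..; V30=-1→##/../.#/##/#.
ply 3, H at ##/#./##/.#/.. | H40=+1→##/#./##/.#/##*
ply 4: ##/#./##/.#/## is terminal -1 (V); from ../../.#/.#/.. depth 6
pass branch (V moves first from the same position):
  | ply 1, V at ../../.#/.#/.. | V00=+1→#./#./.#/.#/..*; V01=+1→.#/.#/.#/.#/..; V10=+1→../#./##/.#/..; V20=-1→../../##/##/..; V30=-1→../../.#/##/#.
  | ply 2, H at #./#./.#/.#/.. | H40=-1→#./#./.#/.#/##*
  | ply 3, V at #./#./.#/.#/## | V01=+1→##/##/.#/.#/##*; V20=+1→#./#./##/##/##
  | ply 4: ##/##/.#/.#/## is terminal -1 (H); from ../../.#/.#/.. depth 6
H moving scores +1; H passing scores -1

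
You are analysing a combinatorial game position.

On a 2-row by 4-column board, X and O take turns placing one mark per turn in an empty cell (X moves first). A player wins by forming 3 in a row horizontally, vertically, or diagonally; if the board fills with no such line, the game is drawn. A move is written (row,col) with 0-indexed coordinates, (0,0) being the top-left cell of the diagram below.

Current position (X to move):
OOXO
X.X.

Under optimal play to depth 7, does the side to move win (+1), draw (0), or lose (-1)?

ply 1, X at OOXO/X.X. | (1,1)=+1→OOXO/XXX.*; (1,3)=+0→OOXO/X.XX
ply 2: OOXO/XXX. is terminal -1 (O); from OOXO/X.X. depth 7

value(OOXO/X.X., X) = +1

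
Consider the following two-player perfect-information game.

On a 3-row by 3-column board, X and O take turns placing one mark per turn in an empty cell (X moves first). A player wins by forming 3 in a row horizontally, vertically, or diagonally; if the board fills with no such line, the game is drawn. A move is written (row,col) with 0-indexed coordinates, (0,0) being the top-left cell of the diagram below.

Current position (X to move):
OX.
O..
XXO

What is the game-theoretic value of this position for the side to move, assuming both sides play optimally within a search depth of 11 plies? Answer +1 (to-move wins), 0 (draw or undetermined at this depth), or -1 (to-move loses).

value(OX./O../XXO, X) = +1

ply 1, X at OX./O../XXO | (0,2)=-1→OXX/O../XXO; (1,1)=+1→OX./OX./XXO*; (1,2)=-1→OX./O.X/XXO
ply 2: OX./OX./XXO is terminal -1 (O); from OX./O../XXO depth 11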